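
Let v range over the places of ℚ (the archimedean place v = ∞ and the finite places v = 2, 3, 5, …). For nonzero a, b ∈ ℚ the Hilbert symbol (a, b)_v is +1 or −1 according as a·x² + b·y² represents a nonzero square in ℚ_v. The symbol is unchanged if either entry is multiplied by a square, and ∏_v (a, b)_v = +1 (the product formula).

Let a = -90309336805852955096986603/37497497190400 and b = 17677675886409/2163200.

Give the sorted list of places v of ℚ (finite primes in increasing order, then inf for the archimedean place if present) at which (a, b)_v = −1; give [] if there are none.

Mod squares: a ≡ -1147, b ≡ 5698. Check v ∈ {∞, 2, 3, 5, 7, 11, 13, 23, 31, 37}.
v=3: a=3^0·(≡2), b=3^2·(≡1) mod 3; (2|3)=-1, (1|3)=+1; (−1)^{0·2·1}·(-1)^2·(+1)^0 = +1.
v=7: a=7^4·(≡4), b=7^3·(≡4) mod 7; (4|7)=+1, (4|7)=+1; (−1)^{4·3·3}·(+1)^3·(+1)^4 = +1.
v=2: v_2(a)=-24, v_2(b)=-9; units ≡ 5, 1 (mod 8); ε·ε+αω+βω = 0·0+-24·0+-9·1 ≡ 1  ⇒  (a,b)_2 = -1.
v=37: a=37^3·(≡31), b=37^1·(≡5) mod 37; (31|37)=-1, (5|37)=-1; (−1)^{3·1·18}·(-1)^1·(-1)^3 = +1.
v=23: a=23^-2·(≡3), b=23^0·(≡11) mod 23; (3|23)=+1, (11|23)=-1; (−1)^{-2·0·11}·(+1)^0·(-1)^-2 = +1.
v=31: a=31^5·(≡25), b=31^2·(≡20) mod 31; (25|31)=+1, (20|31)=+1; (−1)^{5·2·15}·(+1)^2·(+1)^5 = +1.
v=11: a=11^10·(≡10), b=11^5·(≡4) mod 11; (10|11)=-1, (4|11)=+1; (−1)^{10·5·5}·(-1)^5·(+1)^10 = -1.
v=∞: -1147 < 0 and 5698 > 0  ⇒  (a,b)_∞ = +1.
v=13: a=13^-2·(≡3), b=13^-2·(≡4) mod 13; (3|13)=+1, (4|13)=+1; (−1)^{-2·-2·6}·(+1)^-2·(+1)^-2 = +1.
v=5: a=5^-2·(≡2), b=5^-2·(≡3) mod 5; (2|5)=-1, (3|5)=-1; (−1)^{-2·-2·2}·(-1)^-2·(-1)^-2 = +1.
|Ram(-1147, 5698)| = 2, even; anisotropic at {2, 11}.

[2, 11]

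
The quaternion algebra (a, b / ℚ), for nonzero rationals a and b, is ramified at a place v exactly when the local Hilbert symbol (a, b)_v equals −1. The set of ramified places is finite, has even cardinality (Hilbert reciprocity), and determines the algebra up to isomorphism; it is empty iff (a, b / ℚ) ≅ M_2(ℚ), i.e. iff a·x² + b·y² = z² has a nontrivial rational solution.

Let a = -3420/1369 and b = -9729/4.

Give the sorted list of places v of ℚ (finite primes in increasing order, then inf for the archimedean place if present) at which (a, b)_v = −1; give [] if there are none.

[19, 23, 47, inf]

(a, b) ≡ (-95, -1081) mod (ℚ^×)²; places V = {2, 3, 5, 19, 23, 37, 47, ∞}.
(a,b)_23: α=0, u≡14; β=1, v≡15 (mod 23); (14|23)=-1, (15|23)=-1; sign (−1)^0·-1^1·-1^0 = -1.
(a,b)_5: α=1, u≡4; β=0, v≡4 (mod 5); (4|5)=+1, (4|5)=+1; sign (−1)^0·+1^0·+1^1 = +1.
(a,b)_37: α=-2, u≡21; β=0, v≡19 (mod 37); (21|37)=+1, (19|37)=-1; sign (−1)^0·+1^0·-1^-2 = +1.
(a,b)_3: α=2, u≡1; β=2, v≡2 (mod 3); (1|3)=+1, (2|3)=-1; sign (−1)^0·+1^2·-1^2 = +1.
(a,b)_19: α=1, u≡10; β=0, v≡14 (mod 19); (10|19)=-1, (14|19)=-1; sign (−1)^0·-1^0·-1^1 = -1.
(a,b)_47: α=0, u≡41; β=1, v≡7 (mod 47); (41|47)=-1, (7|47)=+1; sign (−1)^0·-1^1·+1^0 = -1.
(a,b)_2: α=2, β=-2; u≡1, v≡7 (mod 8); ε(u)ε(v)=0·1, αω(v)=2·0, βω(u)=-2·0; sum ≡ 0  ⇒  +1.
(a,b)_∞: sgn(-95)=−, sgn(-1081)=−, so -1.
(-95, -1081 / ℚ) ramifies at {19, 23, 47, ∞}: a division algebra.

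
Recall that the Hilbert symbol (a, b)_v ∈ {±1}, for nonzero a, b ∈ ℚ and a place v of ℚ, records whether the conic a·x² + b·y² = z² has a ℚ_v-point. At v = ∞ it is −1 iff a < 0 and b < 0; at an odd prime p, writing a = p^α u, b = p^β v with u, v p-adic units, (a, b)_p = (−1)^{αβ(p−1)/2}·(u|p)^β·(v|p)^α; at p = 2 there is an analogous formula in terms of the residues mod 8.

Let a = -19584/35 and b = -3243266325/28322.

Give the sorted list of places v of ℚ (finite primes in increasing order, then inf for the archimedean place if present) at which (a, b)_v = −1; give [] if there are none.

[13, inf]

Mod squares: a ≡ -1190, b ≡ -26. Check v ∈ {∞, 2, 3, 5, 7, 13, 17}.
v=13: a=13^0·(≡8), b=13^3·(≡2) mod 13; (8|13)=-1, (2|13)=-1; (−1)^{0·3·6}·(-1)^3·(-1)^0 = -1.
v=17: a=17^1·(≡4), b=17^-2·(≡13) mod 17; (4|17)=+1, (13|17)=+1; (−1)^{1·-2·8}·(+1)^-2·(+1)^1 = +1.
v=3: a=3^2·(≡1), b=3^10·(≡1) mod 3; (1|3)=+1, (1|3)=+1; (−1)^{2·10·1}·(+1)^10·(+1)^2 = +1.
v=5: a=5^-1·(≡3), b=5^2·(≡1) mod 5; (3|5)=-1, (1|5)=+1; (−1)^{-1·2·2}·(-1)^2·(+1)^-1 = +1.
v=7: a=7^-1·(≡6), b=7^-2·(≡4) mod 7; (6|7)=-1, (4|7)=+1; (−1)^{-1·-2·3}·(-1)^-2·(+1)^-1 = +1.
v=∞: -1190 < 0 and -26 < 0  ⇒  (a,b)_∞ = -1.
v=2: v_2(a)=7, v_2(b)=-1; units ≡ 5, 3 (mod 8); ε·ε+αω+βω = 0·1+7·1+-1·1 ≡ 0  ⇒  (a,b)_2 = +1.
(-1190, -26 / ℚ) ramifies at {13, ∞}: a division algebra.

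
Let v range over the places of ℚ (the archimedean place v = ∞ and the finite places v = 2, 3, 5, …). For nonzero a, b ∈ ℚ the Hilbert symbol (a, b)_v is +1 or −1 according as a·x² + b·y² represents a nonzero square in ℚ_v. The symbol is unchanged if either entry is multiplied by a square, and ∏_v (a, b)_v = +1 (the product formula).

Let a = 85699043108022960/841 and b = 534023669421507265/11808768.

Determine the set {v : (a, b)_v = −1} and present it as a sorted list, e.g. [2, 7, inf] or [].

[2, 5, 11, 13, 17, 19]

Mod squares: a ≡ 19635, b ≡ 40755. Check v ∈ {∞, 2, 3, 5, 7, 11, 13, 17, 19, 29, 31, 47, 59}.
v=31: a=31^0·(≡29), b=31^-2·(≡13) mod 31; (29|31)=-1, (13|31)=-1; (−1)^{0·-2·15}·(-1)^-2·(-1)^0 = +1.
v=29: a=29^-2·(≡3), b=29^0·(≡17) mod 29; (3|29)=-1, (17|29)=-1; (−1)^{-2·0·14}·(-1)^0·(-1)^-2 = +1.
v=17: a=17^3·(≡2), b=17^2·(≡3) mod 17; (2|17)=+1, (3|17)=-1; (−1)^{3·2·8}·(+1)^2·(-1)^3 = -1.
v=7: a=7^5·(≡5), b=7^2·(≡2) mod 7; (5|7)=-1, (2|7)=+1; (−1)^{5·2·3}·(-1)^2·(+1)^5 = +1.
v=5: a=5^1·(≡2), b=5^1·(≡1) mod 5; (2|5)=-1, (1|5)=+1; (−1)^{1·1·2}·(-1)^1·(+1)^1 = -1.
v=59: a=59^0·(≡2), b=59^2·(≡7) mod 59; (2|59)=-1, (7|59)=+1; (−1)^{0·2·29}·(-1)^2·(+1)^0 = +1.
v=11: a=11^3·(≡9), b=11^1·(≡5) mod 11; (9|11)=+1, (5|11)=+1; (−1)^{3·1·5}·(+1)^1·(+1)^3 = -1.
v=13: a=13^0·(≡2), b=13^1·(≡8) mod 13; (2|13)=-1, (8|13)=-1; (−1)^{0·1·6}·(-1)^1·(-1)^0 = -1.
v=2: v_2(a)=4, v_2(b)=-12; units ≡ 3, 3 (mod 8); ε·ε+αω+βω = 1·1+4·1+-12·1 ≡ 1  ⇒  (a,b)_2 = -1.
v=47: a=47^0·(≡27), b=47^2·(≡24) mod 47; (27|47)=+1, (24|47)=+1; (−1)^{0·2·23}·(+1)^2·(+1)^0 = +1.
v=∞: 19635 > 0 and 40755 > 0  ⇒  (a,b)_∞ = +1.
v=19: a=19^2·(≡3), b=19^3·(≡17) mod 19; (3|19)=-1, (17|19)=+1; (−1)^{2·3·9}·(-1)^3·(+1)^2 = -1.
v=3: a=3^3·(≡2), b=3^-1·(≡1) mod 3; (2|3)=-1, (1|3)=+1; (−1)^{3·-1·1}·(-1)^-1·(+1)^3 = +1.
(19635, 40755 / ℚ) ramifies at {2, 5, 11, 13, 17, 19}: a division algebra.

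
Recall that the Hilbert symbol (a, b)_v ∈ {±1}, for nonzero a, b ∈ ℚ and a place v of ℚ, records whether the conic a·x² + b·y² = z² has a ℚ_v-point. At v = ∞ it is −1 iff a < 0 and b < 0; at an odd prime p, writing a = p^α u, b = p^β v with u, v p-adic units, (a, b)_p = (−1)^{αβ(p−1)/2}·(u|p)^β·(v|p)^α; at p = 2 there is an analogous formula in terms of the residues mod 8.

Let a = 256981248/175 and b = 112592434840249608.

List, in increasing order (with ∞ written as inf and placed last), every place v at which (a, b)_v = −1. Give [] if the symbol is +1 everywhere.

(a, b) ≡ (119, 1938) mod (ℚ^×)²; places V = {2, 3, 5, 7, 17, 19, 23, ∞}.
(a,b)_5: α=-2, u≡4; β=0, v≡3 (mod 5); (4|5)=+1, (3|5)=-1; sign (−1)^0·+1^0·-1^-2 = +1.
(a,b)_2: α=8, β=3; u≡7, v≡1 (mod 8); ε(u)ε(v)=1·0, αω(v)=8·0, βω(u)=3·0; sum ≡ 0  ⇒  +1.
(a,b)_19: α=0, u≡4; β=5, v≡4 (mod 19); (4|19)=+1, (4|19)=+1; sign (−1)^0·+1^5·+1^0 = +1.
(a,b)_17: α=1, u≡5; β=3, v≡5 (mod 17); (5|17)=-1, (5|17)=-1; sign (−1)^0·-1^3·-1^1 = +1.
(a,b)_7: α=-1, u≡5; β=0, v≡6 (mod 7); (5|7)=-1, (6|7)=-1; sign (−1)^0·-1^0·-1^-1 = -1.
(a,b)_23: α=0, u≡16; β=2, v≡3 (mod 23); (16|23)=+1, (3|23)=+1; sign (−1)^0·+1^2·+1^0 = +1.
(a,b)_3: α=10, u≡2; β=7, v≡1 (mod 3); (2|3)=-1, (1|3)=+1; sign (−1)^0·-1^7·+1^10 = -1.
(a,b)_∞: sgn(119)=+, sgn(1938)=+, so +1.
|Ram(119, 1938)| = 2, even; anisotropic at {3, 7}.

[3, 7]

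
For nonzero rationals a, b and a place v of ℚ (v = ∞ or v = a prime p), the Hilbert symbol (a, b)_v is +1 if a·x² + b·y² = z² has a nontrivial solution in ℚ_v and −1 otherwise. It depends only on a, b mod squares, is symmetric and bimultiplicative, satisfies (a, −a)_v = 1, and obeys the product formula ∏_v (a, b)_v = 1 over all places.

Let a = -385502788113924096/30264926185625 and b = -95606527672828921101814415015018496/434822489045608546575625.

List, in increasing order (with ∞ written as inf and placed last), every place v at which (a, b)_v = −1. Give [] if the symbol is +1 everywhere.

Mod squares: a ≡ -357, b ≡ -561. Check v ∈ {∞, 2, 3, 5, 7, 11, 17, 19, 37, 53}.
v=37: a=37^0·(≡14), b=37^-4·(≡24) mod 37; (14|37)=-1, (24|37)=-1; (−1)^{0·-4·18}·(-1)^-4·(-1)^0 = +1.
v=53: a=53^-4·(≡30), b=53^-4·(≡8) mod 53; (30|53)=-1, (8|53)=-1; (−1)^{-4·-4·26}·(-1)^-4·(-1)^-4 = +1.
v=17: a=17^-1·(≡9), b=17^5·(≡15) mod 17; (9|17)=+1, (15|17)=+1; (−1)^{-1·5·8}·(+1)^5·(+1)^-1 = +1.
v=∞: -357 < 0 and -561 < 0  ⇒  (a,b)_∞ = -1.
v=7: a=7^1·(≡5), b=7^6·(≡5) mod 7; (5|7)=-1, (5|7)=-1; (−1)^{1·6·3}·(-1)^6·(-1)^1 = -1.
v=5: a=5^-4·(≡2), b=5^-4·(≡4) mod 5; (2|5)=-1, (4|5)=+1; (−1)^{-4·-4·2}·(-1)^-4·(+1)^-4 = +1.
v=11: a=11^4·(≡10), b=11^5·(≡3) mod 11; (10|11)=-1, (3|11)=+1; (−1)^{4·5·5}·(-1)^5·(+1)^4 = -1.
v=19: a=19^-2·(≡6), b=19^-6·(≡5) mod 19; (6|19)=+1, (5|19)=+1; (−1)^{-2·-6·9}·(+1)^-6·(+1)^-2 = +1.
v=2: v_2(a)=18, v_2(b)=22; units ≡ 3, 7 (mod 8); ε·ε+αω+βω = 1·1+18·0+22·1 ≡ 1  ⇒  (a,b)_2 = -1.
v=3: a=3^15·(≡1), b=3^25·(≡2) mod 3; (1|3)=+1, (2|3)=-1; (−1)^{15·25·1}·(+1)^25·(-1)^15 = +1.
Ram(-357, -561) = {2, 7, 11, ∞}; no ℚ_2-point on the conic.

[2, 7, 11, inf]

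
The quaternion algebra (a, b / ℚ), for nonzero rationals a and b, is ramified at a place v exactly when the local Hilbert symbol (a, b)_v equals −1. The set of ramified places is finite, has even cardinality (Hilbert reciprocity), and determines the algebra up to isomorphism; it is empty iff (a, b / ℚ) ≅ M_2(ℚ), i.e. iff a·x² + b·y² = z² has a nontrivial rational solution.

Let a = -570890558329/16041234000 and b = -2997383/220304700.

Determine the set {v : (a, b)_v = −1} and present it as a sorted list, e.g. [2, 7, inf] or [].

Mod squares: a ≡ -165, b ≡ -161. Check v ∈ {∞, 2, 3, 5, 7, 11, 13, 17, 19, 23, 29}.
v=7: a=7^2·(≡6), b=7^-1·(≡5) mod 7; (6|7)=-1, (5|7)=-1; (−1)^{2·-1·3}·(-1)^-1·(-1)^2 = -1.
v=17: a=17^-2·(≡10), b=17^-2·(≡2) mod 17; (10|17)=-1, (2|17)=+1; (−1)^{-2·-2·8}·(-1)^-2·(+1)^-2 = +1.
v=∞: -165 < 0 and -161 < 0  ⇒  (a,b)_∞ = -1.
v=3: a=3^-1·(≡2), b=3^-2·(≡1) mod 3; (2|3)=-1, (1|3)=+1; (−1)^{-1·-2·1}·(-1)^-2·(+1)^-1 = +1.
v=5: a=5^-3·(≡3), b=5^-2·(≡4) mod 5; (3|5)=-1, (4|5)=+1; (−1)^{-3·-2·2}·(-1)^-2·(+1)^-3 = +1.
v=2: v_2(a)=-4, v_2(b)=-2; units ≡ 3, 7 (mod 8); ε·ε+αω+βω = 1·1+-4·0+-2·1 ≡ 1  ⇒  (a,b)_2 = -1.
v=29: a=29^-2·(≡24), b=29^0·(≡5) mod 29; (24|29)=+1, (5|29)=+1; (−1)^{-2·0·14}·(+1)^0·(+1)^-2 = +1.
v=13: a=13^2·(≡4), b=13^0·(≡8) mod 13; (4|13)=+1, (8|13)=-1; (−1)^{2·0·6}·(+1)^0·(-1)^2 = +1.
v=23: a=23^2·(≡17), b=23^1·(≡4) mod 23; (17|23)=-1, (4|23)=+1; (−1)^{2·1·11}·(-1)^1·(+1)^2 = -1.
v=11: a=11^-1·(≡7), b=11^-2·(≡9) mod 11; (7|11)=-1, (9|11)=+1; (−1)^{-1·-2·5}·(-1)^-2·(+1)^-1 = +1.
v=19: a=19^4·(≡11), b=19^4·(≡18) mod 19; (11|19)=+1, (18|19)=-1; (−1)^{4·4·9}·(+1)^4·(-1)^4 = +1.
|Ram(-165, -161)| = 4, even; anisotropic at {2, 7, 23, ∞}.

[2, 7, 23, inf]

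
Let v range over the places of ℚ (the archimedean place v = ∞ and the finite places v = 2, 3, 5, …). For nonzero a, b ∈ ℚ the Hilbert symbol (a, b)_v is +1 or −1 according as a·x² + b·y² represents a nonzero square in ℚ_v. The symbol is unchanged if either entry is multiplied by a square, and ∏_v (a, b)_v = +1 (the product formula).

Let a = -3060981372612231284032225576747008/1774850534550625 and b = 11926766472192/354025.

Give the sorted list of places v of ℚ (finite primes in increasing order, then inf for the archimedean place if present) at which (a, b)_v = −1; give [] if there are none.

Mod squares: a ≡ -562913, b ≡ 29627. Check v ∈ {∞, 2, 3, 5, 7, 11, 13, 17, 19, 31, 43, 53}.
v=7: a=7^-6·(≡6), b=7^-2·(≡5) mod 7; (6|7)=-1, (5|7)=-1; (−1)^{-6·-2·3}·(-1)^-2·(-1)^-6 = +1.
v=31: a=31^2·(≡2), b=31^0·(≡11) mod 31; (2|31)=+1, (11|31)=-1; (−1)^{2·0·15}·(+1)^0·(-1)^2 = +1.
v=53: a=53^3·(≡3), b=53^1·(≡9) mod 53; (3|53)=-1, (9|53)=+1; (−1)^{3·1·26}·(-1)^1·(+1)^3 = -1.
v=17: a=17^-6·(≡2), b=17^-2·(≡4) mod 17; (2|17)=+1, (4|17)=+1; (−1)^{-6·-2·8}·(+1)^-2·(+1)^-6 = +1.
v=∞: -562913 < 0 and 29627 > 0  ⇒  (a,b)_∞ = +1.
v=13: a=13^3·(≡11), b=13^1·(≡1) mod 13; (11|13)=-1, (1|13)=+1; (−1)^{3·1·6}·(-1)^1·(+1)^3 = -1.
v=11: a=11^4·(≡5), b=11^2·(≡5) mod 11; (5|11)=+1, (5|11)=+1; (−1)^{4·2·5}·(+1)^2·(+1)^4 = +1.
v=2: v_2(a)=26, v_2(b)=10; units ≡ 7, 3 (mod 8); ε·ε+αω+βω = 1·1+26·1+10·0 ≡ 1  ⇒  (a,b)_2 = -1.
v=19: a=19^1·(≡18), b=19^2·(≡17) mod 19; (18|19)=-1, (17|19)=+1; (−1)^{1·2·9}·(-1)^2·(+1)^1 = +1.
v=5: a=5^-4·(≡2), b=5^-2·(≡2) mod 5; (2|5)=-1, (2|5)=-1; (−1)^{-4·-2·2}·(-1)^-2·(-1)^-4 = +1.
v=43: a=43^3·(≡40), b=43^1·(≡41) mod 43; (40|43)=+1, (41|43)=+1; (−1)^{3·1·21}·(+1)^1·(+1)^3 = -1.
v=3: a=3^8·(≡1), b=3^2·(≡2) mod 3; (1|3)=+1, (2|3)=-1; (−1)^{8·2·1}·(+1)^2·(-1)^8 = +1.
|Ram(-562913, 29627)| = 4, even; anisotropic at {2, 13, 43, 53}.

[2, 13, 43, 53]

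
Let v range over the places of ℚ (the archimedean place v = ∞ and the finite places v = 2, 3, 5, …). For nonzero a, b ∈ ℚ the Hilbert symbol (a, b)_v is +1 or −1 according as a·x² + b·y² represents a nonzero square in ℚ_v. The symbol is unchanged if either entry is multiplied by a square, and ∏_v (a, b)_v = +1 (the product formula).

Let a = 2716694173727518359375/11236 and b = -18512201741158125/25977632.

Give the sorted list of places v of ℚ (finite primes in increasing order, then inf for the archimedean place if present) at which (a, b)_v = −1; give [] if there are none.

[2, 13]

Mod squares: a ≡ 247, b ≡ -154. Check v ∈ {∞, 2, 3, 5, 7, 11, 13, 17, 19, 31, 53}.
v=3: a=3^4·(≡1), b=3^8·(≡2) mod 3; (1|3)=+1, (2|3)=-1; (−1)^{4·8·1}·(+1)^8·(-1)^4 = +1.
v=11: a=11^2·(≡3), b=11^1·(≡7) mod 11; (3|11)=+1, (7|11)=-1; (−1)^{2·1·5}·(+1)^1·(-1)^2 = +1.
v=17: a=17^0·(≡1), b=17^-2·(≡8) mod 17; (1|17)=+1, (8|17)=+1; (−1)^{0·-2·8}·(+1)^-2·(+1)^0 = +1.
v=7: a=7^2·(≡1), b=7^1·(≡6) mod 7; (1|7)=+1, (6|7)=-1; (−1)^{2·1·3}·(+1)^1·(-1)^2 = +1.
v=5: a=5^8·(≡2), b=5^4·(≡1) mod 5; (2|5)=-1, (1|5)=+1; (−1)^{8·4·2}·(-1)^4·(+1)^8 = +1.
v=13: a=13^3·(≡7), b=13^2·(≡8) mod 13; (7|13)=-1, (8|13)=-1; (−1)^{3·2·6}·(-1)^2·(-1)^3 = -1.
v=53: a=53^-2·(≡8), b=53^-2·(≡30) mod 53; (8|53)=-1, (30|53)=-1; (−1)^{-2·-2·26}·(-1)^-2·(-1)^-2 = +1.
v=19: a=19^3·(≡8), b=19^2·(≡9) mod 19; (8|19)=-1, (9|19)=+1; (−1)^{3·2·9}·(-1)^2·(+1)^3 = +1.
v=2: v_2(a)=-2, v_2(b)=-5; units ≡ 7, 3 (mod 8); ε·ε+αω+βω = 1·1+-2·1+-5·0 ≡ 1  ⇒  (a,b)_2 = -1.
v=31: a=31^2·(≡12), b=31^2·(≡28) mod 31; (12|31)=-1, (28|31)=+1; (−1)^{2·2·15}·(-1)^2·(+1)^2 = +1.
v=∞: 247 > 0 and -154 < 0  ⇒  (a,b)_∞ = +1.
Ram(247, -154) = {2, 13}; no ℚ_2-point on the conic.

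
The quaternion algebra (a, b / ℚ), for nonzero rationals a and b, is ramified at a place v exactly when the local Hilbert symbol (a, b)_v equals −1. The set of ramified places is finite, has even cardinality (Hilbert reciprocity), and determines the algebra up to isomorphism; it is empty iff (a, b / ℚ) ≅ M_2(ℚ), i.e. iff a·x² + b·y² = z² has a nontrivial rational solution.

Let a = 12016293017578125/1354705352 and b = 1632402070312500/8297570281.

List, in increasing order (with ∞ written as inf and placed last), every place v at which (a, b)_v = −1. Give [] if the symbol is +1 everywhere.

(a, b) ≡ (876090, 1653) mod (ℚ^×)²; places V = {2, 3, 5, 7, 11, 13, 19, 29, 53, ∞}.
(a,b)_2: α=-3, β=2; u≡5, v≡5 (mod 8); ε(u)ε(v)=0·0, αω(v)=-3·1, βω(u)=2·1; sum ≡ 1  ⇒  -1.
(a,b)_7: α=-2, u≡5; β=-4, v≡2 (mod 7); (5|7)=-1, (2|7)=+1; sign (−1)^0·-1^-4·+1^-2 = +1.
(a,b)_∞: sgn(876090)=+, sgn(1653)=+, so +1.
(a,b)_53: α=3, u≡17; β=2, v≡52 (mod 53); (17|53)=+1, (52|53)=+1; sign (−1)^0·+1^2·+1^3 = +1.
(a,b)_13: α=-4, u≡2; β=-4, v≡11 (mod 13); (2|13)=-1, (11|13)=-1; sign (−1)^0·-1^-4·-1^-4 = +1.
(a,b)_11: α=-2, u≡6; β=-2, v≡9 (mod 11); (6|11)=-1, (9|11)=+1; sign (−1)^0·-1^-2·+1^-2 = +1.
(a,b)_19: α=1, u≡1; β=1, v≡17 (mod 19); (1|19)=+1, (17|19)=+1; sign (−1)^1·+1^1·+1^1 = -1.
(a,b)_5: α=11, u≡3; β=10, v≡2 (mod 5); (3|5)=-1, (2|5)=-1; sign (−1)^0·-1^10·-1^11 = -1.
(a,b)_29: α=1, u≡26; β=1, v≡24 (mod 29); (26|29)=-1, (24|29)=+1; sign (−1)^0·-1^1·+1^1 = -1.
(a,b)_3: α=1, u≡1; β=3, v≡2 (mod 3); (1|3)=+1, (2|3)=-1; sign (−1)^1·+1^3·-1^1 = +1.
Ram(876090, 1653) = {2, 5, 19, 29}; no ℚ_2-point on the conic.

[2, 5, 19, 29]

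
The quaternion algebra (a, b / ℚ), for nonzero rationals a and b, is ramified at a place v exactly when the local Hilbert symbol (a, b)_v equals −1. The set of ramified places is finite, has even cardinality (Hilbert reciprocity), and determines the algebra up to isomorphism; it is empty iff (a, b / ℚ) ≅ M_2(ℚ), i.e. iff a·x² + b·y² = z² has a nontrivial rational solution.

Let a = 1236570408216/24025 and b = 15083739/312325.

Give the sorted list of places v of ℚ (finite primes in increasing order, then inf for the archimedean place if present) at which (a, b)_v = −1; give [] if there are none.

Mod squares: a ≡ 278806, b ≡ 247. Check v ∈ {∞, 2, 3, 5, 11, 13, 19, 23, 29, 31}.
v=29: a=29^1·(≡8), b=29^0·(≡12) mod 29; (8|29)=-1, (12|29)=-1; (−1)^{1·0·14}·(-1)^0·(-1)^1 = -1.
v=31: a=31^-2·(≡26), b=31^-2·(≡17) mod 31; (26|31)=-1, (17|31)=-1; (−1)^{-2·-2·15}·(-1)^-2·(-1)^-2 = +1.
v=23: a=23^1·(≡13), b=23^0·(≡5) mod 23; (13|23)=+1, (5|23)=-1; (−1)^{1·0·11}·(+1)^0·(-1)^1 = -1.
v=19: a=19^1·(≡6), b=19^1·(≡14) mod 19; (6|19)=+1, (14|19)=-1; (−1)^{1·1·9}·(+1)^1·(-1)^1 = +1.
v=13: a=13^2·(≡2), b=13^-1·(≡8) mod 13; (2|13)=-1, (8|13)=-1; (−1)^{2·-1·6}·(-1)^-1·(-1)^2 = -1.
v=∞: 278806 > 0 and 247 > 0  ⇒  (a,b)_∞ = +1.
v=3: a=3^8·(≡1), b=3^8·(≡1) mod 3; (1|3)=+1, (1|3)=+1; (−1)^{8·8·1}·(+1)^8·(+1)^8 = +1.
v=11: a=11^1·(≡6), b=11^2·(≡9) mod 11; (6|11)=-1, (9|11)=+1; (−1)^{1·2·5}·(-1)^2·(+1)^1 = +1.
v=2: v_2(a)=3, v_2(b)=0; units ≡ 3, 7 (mod 8); ε·ε+αω+βω = 1·1+3·0+0·1 ≡ 1  ⇒  (a,b)_2 = -1.
v=5: a=5^-2·(≡1), b=5^-2·(≡3) mod 5; (1|5)=+1, (3|5)=-1; (−1)^{-2·-2·2}·(+1)^-2·(-1)^-2 = +1.
(278806, 247 / ℚ) ramifies at {2, 13, 23, 29}: a division algebra.

[2, 13, 23, 29]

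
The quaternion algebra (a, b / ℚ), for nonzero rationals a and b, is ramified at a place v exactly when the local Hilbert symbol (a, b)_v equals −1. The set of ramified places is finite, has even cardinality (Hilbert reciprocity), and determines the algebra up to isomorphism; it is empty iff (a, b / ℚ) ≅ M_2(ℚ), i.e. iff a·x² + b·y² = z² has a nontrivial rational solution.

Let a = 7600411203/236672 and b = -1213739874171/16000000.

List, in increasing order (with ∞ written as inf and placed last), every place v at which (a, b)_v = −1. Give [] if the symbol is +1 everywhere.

[2, 3, 19, 37]

(a, b) ≡ (17094, -19) mod (ℚ^×)²; places V = {2, 3, 5, 7, 11, 19, 23, 37, 41, 43, ∞}.
(a,b)_37: α=1, u≡20; β=2, v≡17 (mod 37); (20|37)=-1, (17|37)=-1; sign (−1)^0·-1^2·-1^1 = -1.
(a,b)_5: α=0, u≡4; β=-6, v≡1 (mod 5); (4|5)=+1, (1|5)=+1; sign (−1)^0·+1^-6·+1^0 = +1.
(a,b)_3: α=1, u≡1; β=6, v≡2 (mod 3); (1|3)=+1, (2|3)=-1; sign (−1)^0·+1^6·-1^1 = -1.
(a,b)_7: α=1, u≡6; β=0, v≡4 (mod 7); (6|7)=-1, (4|7)=+1; sign (−1)^0·-1^0·+1^1 = +1.
(a,b)_43: α=-2, u≡4; β=0, v≡15 (mod 43); (4|43)=+1, (15|43)=+1; sign (−1)^0·+1^0·+1^-2 = +1.
(a,b)_41: α=2, u≡29; β=0, v≡22 (mod 41); (29|41)=-1, (22|41)=-1; sign (−1)^0·-1^0·-1^2 = +1.
(a,b)_∞: sgn(17094)=+, sgn(-19)=−, so +1.
(a,b)_19: α=0, u≡3; β=1, v≡18 (mod 19); (3|19)=-1, (18|19)=-1; sign (−1)^0·-1^1·-1^0 = -1.
(a,b)_23: α=2, u≡14; β=2, v≡2 (mod 23); (14|23)=-1, (2|23)=+1; sign (−1)^0·-1^2·+1^2 = +1.
(a,b)_11: α=1, u≡9; β=2, v≡9 (mod 11); (9|11)=+1, (9|11)=+1; sign (−1)^0·+1^2·+1^1 = +1.
(a,b)_2: α=-7, β=-10; u≡3, v≡5 (mod 8); ε(u)ε(v)=1·0, αω(v)=-7·1, βω(u)=-10·1; sum ≡ 1  ⇒  -1.
Ram(17094, -19) = {2, 3, 19, 37}; no ℚ_2-point on the conic.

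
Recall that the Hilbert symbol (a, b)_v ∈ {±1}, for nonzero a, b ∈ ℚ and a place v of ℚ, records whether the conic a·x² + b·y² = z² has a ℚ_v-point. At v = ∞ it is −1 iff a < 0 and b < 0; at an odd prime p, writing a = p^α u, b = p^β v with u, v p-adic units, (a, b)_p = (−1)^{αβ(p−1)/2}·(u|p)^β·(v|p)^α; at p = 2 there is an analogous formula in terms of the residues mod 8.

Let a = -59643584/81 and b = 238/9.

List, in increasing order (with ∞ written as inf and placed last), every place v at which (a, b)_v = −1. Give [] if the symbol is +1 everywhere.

Mod squares: a ≡ -19019, b ≡ 238. Check v ∈ {∞, 2, 3, 7, 11, 13, 17, 19}.
v=11: a=11^1·(≡5), b=11^0·(≡2) mod 11; (5|11)=+1, (2|11)=-1; (−1)^{1·0·5}·(+1)^0·(-1)^1 = -1.
v=3: a=3^-4·(≡1), b=3^-2·(≡1) mod 3; (1|3)=+1, (1|3)=+1; (−1)^{-4·-2·1}·(+1)^-2·(+1)^-4 = +1.
v=7: a=7^3·(≡5), b=7^1·(≡3) mod 7; (5|7)=-1, (3|7)=-1; (−1)^{3·1·3}·(-1)^1·(-1)^3 = -1.
v=∞: -19019 < 0 and 238 > 0  ⇒  (a,b)_∞ = +1.
v=13: a=13^1·(≡6), b=13^0·(≡12) mod 13; (6|13)=-1, (12|13)=+1; (−1)^{1·0·6}·(-1)^0·(+1)^1 = +1.
v=17: a=17^0·(≡9), b=17^1·(≡11) mod 17; (9|17)=+1, (11|17)=-1; (−1)^{0·1·8}·(+1)^1·(-1)^0 = +1.
v=19: a=19^1·(≡5), b=19^0·(≡18) mod 19; (5|19)=+1, (18|19)=-1; (−1)^{1·0·9}·(+1)^0·(-1)^1 = -1.
v=2: v_2(a)=6, v_2(b)=1; units ≡ 5, 7 (mod 8); ε·ε+αω+βω = 0·1+6·0+1·1 ≡ 1  ⇒  (a,b)_2 = -1.
(-19019, 238 / ℚ) ramifies at {2, 7, 11, 19}: a division algebra.

[2, 7, 11, 19]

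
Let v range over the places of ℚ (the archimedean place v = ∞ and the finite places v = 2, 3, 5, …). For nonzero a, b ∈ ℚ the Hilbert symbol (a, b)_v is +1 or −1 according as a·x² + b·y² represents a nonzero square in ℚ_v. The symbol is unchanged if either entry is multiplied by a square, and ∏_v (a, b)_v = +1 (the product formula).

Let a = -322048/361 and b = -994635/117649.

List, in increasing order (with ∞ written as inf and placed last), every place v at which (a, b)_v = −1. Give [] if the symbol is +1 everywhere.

(a, b) ≡ (-1258, -115) mod (ℚ^×)²; places V = {2, 3, 5, 7, 17, 19, 23, 31, 37, ∞}.
(a,b)_37: α=1, u≡1; β=0, v≡27 (mod 37); (1|37)=+1, (27|37)=+1; sign (−1)^0·+1^0·+1^1 = +1.
(a,b)_31: α=0, u≡30; β=2, v≡28 (mod 31); (30|31)=-1, (28|31)=+1; sign (−1)^0·-1^2·+1^0 = +1.
(a,b)_7: α=0, u≡2; β=-6, v≡2 (mod 7); (2|7)=+1, (2|7)=+1; sign (−1)^0·+1^-6·+1^0 = +1.
(a,b)_5: α=0, u≡2; β=1, v≡2 (mod 5); (2|5)=-1, (2|5)=-1; sign (−1)^0·-1^1·-1^0 = -1.
(a,b)_2: α=9, β=0; u≡3, v≡5 (mod 8); ε(u)ε(v)=1·0, αω(v)=9·1, βω(u)=0·1; sum ≡ 1  ⇒  -1.
(a,b)_∞: sgn(-1258)=−, sgn(-115)=−, so -1.
(a,b)_3: α=0, u≡2; β=2, v≡2 (mod 3); (2|3)=-1, (2|3)=-1; sign (−1)^0·-1^2·-1^0 = +1.
(a,b)_19: α=-2, u≡2; β=0, v≡15 (mod 19); (2|19)=-1, (15|19)=-1; sign (−1)^0·-1^0·-1^-2 = +1.
(a,b)_17: α=1, u≡7; β=0, v≡2 (mod 17); (7|17)=-1, (2|17)=+1; sign (−1)^0·-1^0·+1^1 = +1.
(a,b)_23: α=0, u≡20; β=1, v≡16 (mod 23); (20|23)=-1, (16|23)=+1; sign (−1)^0·-1^1·+1^0 = -1.
Ram(-1258, -115) = {2, 5, 23, ∞}; no ℚ_2-point on the conic.

[2, 5, 23, inf]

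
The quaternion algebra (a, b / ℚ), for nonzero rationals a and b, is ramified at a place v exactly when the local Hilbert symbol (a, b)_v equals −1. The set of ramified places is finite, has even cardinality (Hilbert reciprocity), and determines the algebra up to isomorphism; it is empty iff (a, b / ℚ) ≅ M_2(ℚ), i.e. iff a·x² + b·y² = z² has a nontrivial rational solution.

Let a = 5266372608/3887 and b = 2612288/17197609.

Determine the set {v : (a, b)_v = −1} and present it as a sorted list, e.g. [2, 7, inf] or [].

[7, 23]

(a, b) ≡ (5474, 17) mod (ℚ^×)²; places V = {2, 3, 7, 11, 13, 17, 23, 29, ∞}.
(a,b)_3: α=2, u≡2; β=0, v≡2 (mod 3); (2|3)=-1, (2|3)=-1; sign (−1)^0·-1^0·-1^2 = +1.
(a,b)_29: α=0, u≡13; β=-2, v≡21 (mod 29); (13|29)=+1, (21|29)=-1; sign (−1)^0·+1^-2·-1^0 = +1.
(a,b)_17: α=1, u≡4; β=1, v≡1 (mod 17); (4|17)=+1, (1|17)=+1; sign (−1)^0·+1^1·+1^1 = +1.
(a,b)_11: α=0, u≡6; β=-2, v≡7 (mod 11); (6|11)=-1, (7|11)=-1; sign (−1)^0·-1^-2·-1^0 = +1.
(a,b)_2: α=11, β=6; u≡1, v≡1 (mod 8); ε(u)ε(v)=0·0, αω(v)=11·0, βω(u)=6·0; sum ≡ 0  ⇒  +1.
(a,b)_13: α=-2, u≡12; β=-2, v≡12 (mod 13); (12|13)=+1, (12|13)=+1; sign (−1)^0·+1^-2·+1^-2 = +1.
(a,b)_7: α=5, u≡5; β=4, v≡5 (mod 7); (5|7)=-1, (5|7)=-1; sign (−1)^0·-1^4·-1^5 = -1.
(a,b)_∞: sgn(5474)=+, sgn(17)=+, so +1.
(a,b)_23: α=-1, u≡6; β=0, v≡21 (mod 23); (6|23)=+1, (21|23)=-1; sign (−1)^0·+1^0·-1^-1 = -1.
Ram(5474, 17) = {7, 23}; no ℚ_7-point on the conic.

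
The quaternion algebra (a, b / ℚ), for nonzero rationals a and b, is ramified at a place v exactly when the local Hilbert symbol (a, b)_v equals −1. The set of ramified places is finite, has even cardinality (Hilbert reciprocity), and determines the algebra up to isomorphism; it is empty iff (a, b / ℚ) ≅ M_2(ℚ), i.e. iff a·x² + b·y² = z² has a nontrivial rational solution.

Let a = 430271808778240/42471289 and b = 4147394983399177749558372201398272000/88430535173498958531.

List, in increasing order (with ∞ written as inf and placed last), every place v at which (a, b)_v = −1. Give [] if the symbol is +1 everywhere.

[5, 13]

(a, b) ≡ (715, 5005) mod (ℚ^×)²; places V = {2, 3, 5, 7, 11, 13, 17, 19, 23, 31, ∞}.
(a,b)_∞: sgn(715)=+, sgn(5005)=+, so +1.
(a,b)_17: α=2, u≡8; β=4, v≡7 (mod 17); (8|17)=+1, (7|17)=-1; sign (−1)^0·+1^4·-1^2 = +1.
(a,b)_11: α=1, u≡6; β=1, v≡5 (mod 11); (6|11)=-1, (5|11)=+1; sign (−1)^1·-1^1·+1^1 = +1.
(a,b)_3: α=0, u≡1; β=-4, v≡1 (mod 3); (1|3)=+1, (1|3)=+1; sign (−1)^0·+1^-4·+1^0 = +1.
(a,b)_23: α=2, u≡6; β=6, v≡17 (mod 23); (6|23)=+1, (17|23)=-1; sign (−1)^0·+1^6·-1^2 = +1.
(a,b)_13: α=1, u≡12; β=-1, v≡6 (mod 13); (12|13)=+1, (6|13)=-1; sign (−1)^0·+1^-1·-1^1 = -1.
(a,b)_31: α=2, u≡2; β=6, v≡18 (mod 31); (2|31)=+1, (18|31)=+1; sign (−1)^0·+1^6·+1^2 = +1.
(a,b)_5: α=1, u≡2; β=3, v≡1 (mod 5); (2|5)=-1, (1|5)=+1; sign (−1)^0·-1^3·+1^1 = -1.
(a,b)_7: α=-6, u≡4; β=-17, v≡4 (mod 7); (4|7)=+1, (4|7)=+1; sign (−1)^0·+1^-17·+1^-6 = +1.
(a,b)_19: α=-2, u≡18; β=-2, v≡18 (mod 19); (18|19)=-1, (18|19)=-1; sign (−1)^0·-1^-2·-1^-2 = +1.
(a,b)_2: α=12, β=38; u≡3, v≡5 (mod 8); ε(u)ε(v)=1·0, αω(v)=12·1, βω(u)=38·1; sum ≡ 0  ⇒  +1.
|Ram(715, 5005)| = 2, even; anisotropic at {5, 13}.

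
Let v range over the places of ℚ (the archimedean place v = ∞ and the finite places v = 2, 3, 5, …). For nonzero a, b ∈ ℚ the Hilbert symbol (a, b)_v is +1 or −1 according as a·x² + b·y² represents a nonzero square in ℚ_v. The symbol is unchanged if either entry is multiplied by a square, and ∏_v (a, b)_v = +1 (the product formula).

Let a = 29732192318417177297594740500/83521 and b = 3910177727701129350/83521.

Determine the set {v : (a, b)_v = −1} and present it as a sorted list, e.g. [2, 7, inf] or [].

Mod squares: a ≡ 705405, b ≡ 97014. Check v ∈ {∞, 2, 3, 5, 17, 19, 23, 31, 37, 41}.
v=37: a=37^5·(≡28), b=37^3·(≡29) mod 37; (28|37)=+1, (29|37)=-1; (−1)^{5·3·18}·(+1)^3·(-1)^5 = -1.
v=2: v_2(a)=2, v_2(b)=1; units ≡ 5, 3 (mod 8); ε·ε+αω+βω = 0·1+2·1+1·1 ≡ 1  ⇒  (a,b)_2 = -1.
v=23: a=23^2·(≡3), b=23^1·(≡4) mod 23; (3|23)=+1, (4|23)=+1; (−1)^{2·1·11}·(+1)^1·(+1)^2 = +1.
v=17: a=17^-4·(≡12), b=17^-4·(≡11) mod 17; (12|17)=-1, (11|17)=-1; (−1)^{-4·-4·8}·(-1)^-4·(-1)^-4 = +1.
v=5: a=5^3·(≡4), b=5^2·(≡4) mod 5; (4|5)=+1, (4|5)=+1; (−1)^{3·2·2}·(+1)^2·(+1)^3 = +1.
v=19: a=19^2·(≡1), b=19^1·(≡14) mod 19; (1|19)=+1, (14|19)=-1; (−1)^{2·1·9}·(+1)^1·(-1)^2 = +1.
v=∞: 705405 > 0 and 97014 > 0  ⇒  (a,b)_∞ = +1.
v=41: a=41^3·(≡14), b=41^2·(≡1) mod 41; (14|41)=-1, (1|41)=+1; (−1)^{3·2·20}·(-1)^2·(+1)^3 = +1.
v=31: a=31^3·(≡28), b=31^2·(≡23) mod 31; (28|31)=+1, (23|31)=-1; (−1)^{3·2·15}·(+1)^2·(-1)^3 = -1.
v=3: a=3^7·(≡1), b=3^7·(≡1) mod 3; (1|3)=+1, (1|3)=+1; (−1)^{7·7·1}·(+1)^7·(+1)^7 = -1.
|Ram(705405, 97014)| = 4, even; anisotropic at {2, 3, 31, 37}.

[2, 3, 31, 37]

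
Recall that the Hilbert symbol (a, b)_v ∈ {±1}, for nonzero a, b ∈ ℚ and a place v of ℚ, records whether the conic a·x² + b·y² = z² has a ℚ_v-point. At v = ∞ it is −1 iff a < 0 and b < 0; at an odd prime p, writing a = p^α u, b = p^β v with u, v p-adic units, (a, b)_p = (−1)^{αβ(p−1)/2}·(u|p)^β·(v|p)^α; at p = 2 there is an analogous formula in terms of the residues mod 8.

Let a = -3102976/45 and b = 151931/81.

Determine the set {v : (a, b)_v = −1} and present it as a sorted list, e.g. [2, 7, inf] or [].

(a, b) ≡ (-60605, 899) mod (ℚ^×)²; places V = {2, 3, 5, 13, 17, 23, 29, 31, ∞}.
(a,b)_23: α=1, u≡17; β=0, v≡9 (mod 23); (17|23)=-1, (9|23)=+1; sign (−1)^0·-1^0·+1^1 = +1.
(a,b)_3: α=-2, u≡1; β=-4, v≡2 (mod 3); (1|3)=+1, (2|3)=-1; sign (−1)^0·+1^-4·-1^-2 = +1.
(a,b)_13: α=0, u≡12; β=2, v≡5 (mod 13); (12|13)=+1, (5|13)=-1; sign (−1)^0·+1^2·-1^0 = +1.
(a,b)_5: α=-1, u≡1; β=0, v≡1 (mod 5); (1|5)=+1, (1|5)=+1; sign (−1)^0·+1^0·+1^-1 = +1.
(a,b)_29: α=0, u≡16; β=1, v≡21 (mod 29); (16|29)=+1, (21|29)=-1; sign (−1)^0·+1^1·-1^0 = +1.
(a,b)_31: α=1, u≡29; β=1, v≡23 (mod 31); (29|31)=-1, (23|31)=-1; sign (−1)^1·-1^1·-1^1 = -1.
(a,b)_∞: sgn(-60605)=−, sgn(899)=+, so +1.
(a,b)_17: α=1, u≡14; β=0, v≡8 (mod 17); (14|17)=-1, (8|17)=+1; sign (−1)^0·-1^0·+1^1 = +1.
(a,b)_2: α=8, β=0; u≡3, v≡3 (mod 8); ε(u)ε(v)=1·1, αω(v)=8·1, βω(u)=0·1; sum ≡ 1  ⇒  -1.
|Ram(-60605, 899)| = 2, even; anisotropic at {2, 31}.

[2, 31]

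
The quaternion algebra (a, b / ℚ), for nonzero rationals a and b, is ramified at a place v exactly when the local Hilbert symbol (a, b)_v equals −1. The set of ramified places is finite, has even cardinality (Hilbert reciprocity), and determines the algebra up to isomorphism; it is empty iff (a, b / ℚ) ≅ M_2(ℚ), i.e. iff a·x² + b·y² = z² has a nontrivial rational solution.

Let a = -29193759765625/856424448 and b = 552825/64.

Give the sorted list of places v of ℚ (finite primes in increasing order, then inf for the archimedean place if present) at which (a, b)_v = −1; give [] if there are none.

[]

Mod squares: a ≡ -3, b ≡ 273. Check v ∈ {∞, 2, 3, 5, 7, 11, 13, 19}.
v=13: a=13^2·(≡1), b=13^1·(≡11) mod 13; (1|13)=+1, (11|13)=-1; (−1)^{2·1·6}·(+1)^1·(-1)^2 = +1.
v=11: a=11^-2·(≡10), b=11^0·(≡1) mod 11; (10|11)=-1, (1|11)=+1; (−1)^{-2·0·5}·(-1)^0·(+1)^-2 = +1.
v=19: a=19^2·(≡4), b=19^0·(≡11) mod 19; (4|19)=+1, (11|19)=+1; (−1)^{2·0·9}·(+1)^0·(+1)^2 = +1.
v=3: a=3^-3·(≡2), b=3^5·(≡1) mod 3; (2|3)=-1, (1|3)=+1; (−1)^{-3·5·1}·(-1)^5·(+1)^-3 = +1.
v=∞: -3 < 0 and 273 > 0  ⇒  (a,b)_∞ = +1.
v=2: v_2(a)=-18, v_2(b)=-6; units ≡ 5, 1 (mod 8); ε·ε+αω+βω = 0·0+-18·0+-6·1 ≡ 0  ⇒  (a,b)_2 = +1.
v=5: a=5^10·(≡3), b=5^2·(≡2) mod 5; (3|5)=-1, (2|5)=-1; (−1)^{10·2·2}·(-1)^2·(-1)^10 = +1.
v=7: a=7^2·(≡4), b=7^1·(≡1) mod 7; (4|7)=+1, (1|7)=+1; (−1)^{2·1·3}·(+1)^1·(+1)^2 = +1.
Every local symbol is +1, so the conic -3·x² + 273·y² = z² has ℚ_v-points for all v and hence a ℚ-point; (a, b / ℚ) ≅ M_2(ℚ).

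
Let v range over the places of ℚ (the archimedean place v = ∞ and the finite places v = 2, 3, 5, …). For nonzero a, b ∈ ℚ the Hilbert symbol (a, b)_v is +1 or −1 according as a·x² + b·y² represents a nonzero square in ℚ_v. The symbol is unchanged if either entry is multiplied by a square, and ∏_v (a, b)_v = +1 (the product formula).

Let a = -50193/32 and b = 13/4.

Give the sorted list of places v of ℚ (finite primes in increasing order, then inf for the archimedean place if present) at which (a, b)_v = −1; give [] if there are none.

Mod squares: a ≡ -66, b ≡ 13. Check v ∈ {∞, 2, 3, 11, 13}.
v=∞: -66 < 0 and 13 > 0  ⇒  (a,b)_∞ = +1.
v=2: v_2(a)=-5, v_2(b)=-2; units ≡ 7, 5 (mod 8); ε·ε+αω+βω = 1·0+-5·1+-2·0 ≡ 1  ⇒  (a,b)_2 = -1.
v=11: a=11^1·(≡9), b=11^0·(≡6) mod 11; (9|11)=+1, (6|11)=-1; (−1)^{1·0·5}·(+1)^0·(-1)^1 = -1.
v=13: a=13^2·(≡9), b=13^1·(≡10) mod 13; (9|13)=+1, (10|13)=+1; (−1)^{2·1·6}·(+1)^1·(+1)^2 = +1.
v=3: a=3^3·(≡2), b=3^0·(≡1) mod 3; (2|3)=-1, (1|3)=+1; (−1)^{3·0·1}·(-1)^0·(+1)^3 = +1.
Ram(-66, 13) = {2, 11}; no ℚ_2-point on the conic.

[2, 11]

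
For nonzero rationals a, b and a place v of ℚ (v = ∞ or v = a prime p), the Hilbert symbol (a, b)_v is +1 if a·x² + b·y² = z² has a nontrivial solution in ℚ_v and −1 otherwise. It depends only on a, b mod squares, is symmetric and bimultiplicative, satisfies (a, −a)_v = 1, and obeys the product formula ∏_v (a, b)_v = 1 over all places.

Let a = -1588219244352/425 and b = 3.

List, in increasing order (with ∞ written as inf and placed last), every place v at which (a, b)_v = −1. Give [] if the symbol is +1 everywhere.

Mod squares: a ≡ -30818229, b ≡ 3. Check v ∈ {∞, 2, 3, 5, 13, 17, 23, 43, 47}.
v=2: v_2(a)=6, v_2(b)=0; units ≡ 3, 3 (mod 8); ε·ε+αω+βω = 1·1+6·1+0·1 ≡ 1  ⇒  (a,b)_2 = -1.
v=∞: -30818229 < 0 and 3 > 0  ⇒  (a,b)_∞ = +1.
v=47: a=47^1·(≡34), b=47^0·(≡3) mod 47; (34|47)=+1, (3|47)=+1; (−1)^{1·0·23}·(+1)^0·(+1)^1 = +1.
v=5: a=5^-2·(≡4), b=5^0·(≡3) mod 5; (4|5)=+1, (3|5)=-1; (−1)^{-2·0·2}·(+1)^0·(-1)^-2 = +1.
v=13: a=13^3·(≡8), b=13^0·(≡3) mod 13; (8|13)=-1, (3|13)=+1; (−1)^{3·0·6}·(-1)^0·(+1)^3 = +1.
v=23: a=23^1·(≡11), b=23^0·(≡3) mod 23; (11|23)=-1, (3|23)=+1; (−1)^{1·0·11}·(-1)^0·(+1)^1 = +1.
v=17: a=17^-1·(≡16), b=17^0·(≡3) mod 17; (16|17)=+1, (3|17)=-1; (−1)^{-1·0·8}·(+1)^0·(-1)^-1 = -1.
v=3: a=3^5·(≡1), b=3^1·(≡1) mod 3; (1|3)=+1, (1|3)=+1; (−1)^{5·1·1}·(+1)^1·(+1)^5 = -1.
v=43: a=43^1·(≡36), b=43^0·(≡3) mod 43; (36|43)=+1, (3|43)=-1; (−1)^{1·0·21}·(+1)^0·(-1)^1 = -1.
(-30818229, 3 / ℚ) ramifies at {2, 3, 17, 43}: a division algebra.

[2, 3, 17, 43]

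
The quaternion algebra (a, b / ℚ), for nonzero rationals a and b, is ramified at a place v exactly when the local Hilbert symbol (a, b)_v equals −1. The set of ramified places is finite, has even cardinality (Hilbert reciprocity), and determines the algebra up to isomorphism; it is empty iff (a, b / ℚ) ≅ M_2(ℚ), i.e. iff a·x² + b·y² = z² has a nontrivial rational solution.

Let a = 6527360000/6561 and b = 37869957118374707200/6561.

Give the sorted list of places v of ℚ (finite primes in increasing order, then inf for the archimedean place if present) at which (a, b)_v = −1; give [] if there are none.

Mod squares: a ≡ 10199, b ≡ 217. Check v ∈ {∞, 2, 3, 5, 7, 31, 47}.
v=3: a=3^-8·(≡2), b=3^-8·(≡1) mod 3; (2|3)=-1, (1|3)=+1; (−1)^{-8·-8·1}·(-1)^-8·(+1)^-8 = +1.
v=47: a=47^1·(≡43), b=47^2·(≡5) mod 47; (43|47)=-1, (5|47)=-1; (−1)^{1·2·23}·(-1)^2·(-1)^1 = -1.
v=5: a=5^4·(≡1), b=5^2·(≡3) mod 5; (1|5)=+1, (3|5)=-1; (−1)^{4·2·2}·(+1)^2·(-1)^4 = +1.
v=∞: 10199 > 0 and 217 > 0  ⇒  (a,b)_∞ = +1.
v=31: a=31^1·(≡28), b=31^3·(≡9) mod 31; (28|31)=+1, (9|31)=+1; (−1)^{1·3·15}·(+1)^3·(+1)^1 = -1.
v=2: v_2(a)=10, v_2(b)=26; units ≡ 7, 1 (mod 8); ε·ε+αω+βω = 1·0+10·0+26·0 ≡ 0  ⇒  (a,b)_2 = +1.
v=7: a=7^1·(≡2), b=7^3·(≡3) mod 7; (2|7)=+1, (3|7)=-1; (−1)^{1·3·3}·(+1)^3·(-1)^1 = +1.
(10199, 217 / ℚ) ramifies at {31, 47}: a division algebra.

[31, 47]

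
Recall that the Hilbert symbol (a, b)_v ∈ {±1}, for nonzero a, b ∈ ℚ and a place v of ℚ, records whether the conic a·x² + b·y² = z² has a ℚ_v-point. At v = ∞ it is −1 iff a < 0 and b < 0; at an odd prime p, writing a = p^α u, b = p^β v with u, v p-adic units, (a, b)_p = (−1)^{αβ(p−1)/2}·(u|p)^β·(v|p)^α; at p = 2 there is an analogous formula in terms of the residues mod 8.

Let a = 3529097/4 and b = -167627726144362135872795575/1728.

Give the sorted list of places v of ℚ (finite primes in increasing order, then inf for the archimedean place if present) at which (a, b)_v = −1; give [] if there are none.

[3, 7, 19, 23, 31, 37]

(a, b) ≡ (3529097, -1179767589) mod (ℚ^×)²; places V = {2, 3, 5, 7, 11, 13, 19, 23, 29, 31, 37, ∞}.
(a,b)_2: α=-2, β=-6; u≡1, v≡3 (mod 8); ε(u)ε(v)=0·1, αω(v)=-2·1, βω(u)=-6·0; sum ≡ 0  ⇒  +1.
(a,b)_29: α=1, u≡24; β=3, v≡24 (mod 29); (24|29)=+1, (24|29)=+1; sign (−1)^0·+1^3·+1^1 = +1.
(a,b)_19: α=0, u≡14; β=1, v≡10 (mod 19); (14|19)=-1, (10|19)=-1; sign (−1)^0·-1^1·-1^0 = -1.
(a,b)_31: α=0, u≡22; β=1, v≡25 (mod 31); (22|31)=-1, (25|31)=+1; sign (−1)^0·-1^1·+1^0 = -1.
(a,b)_11: α=1, u≡3; β=3, v≡2 (mod 11); (3|11)=+1, (2|11)=-1; sign (−1)^1·+1^3·-1^1 = +1.
(a,b)_7: α=0, u≡3; β=1, v≡6 (mod 7); (3|7)=-1, (6|7)=-1; sign (−1)^0·-1^1·-1^0 = -1.
(a,b)_∞: sgn(3529097)=+, sgn(-1179767589)=−, so +1.
(a,b)_23: α=1, u≡13; β=3, v≡2 (mod 23); (13|23)=+1, (2|23)=+1; sign (−1)^1·+1^3·+1^1 = -1.
(a,b)_37: α=1, u≡8; β=4, v≡19 (mod 37); (8|37)=-1, (19|37)=-1; sign (−1)^0·-1^4·-1^1 = -1.
(a,b)_13: α=1, u≡4; β=3, v≡4 (mod 13); (4|13)=+1, (4|13)=+1; sign (−1)^0·+1^3·+1^1 = +1.
(a,b)_5: α=0, u≡3; β=2, v≡4 (mod 5); (3|5)=-1, (4|5)=+1; sign (−1)^0·-1^2·+1^0 = +1.
(a,b)_3: α=0, u≡2; β=-3, v≡1 (mod 3); (2|3)=-1, (1|3)=+1; sign (−1)^0·-1^-3·+1^0 = -1.
Ram(3529097, -1179767589) = {3, 7, 19, 23, 31, 37}; no ℚ_3-point on the conic.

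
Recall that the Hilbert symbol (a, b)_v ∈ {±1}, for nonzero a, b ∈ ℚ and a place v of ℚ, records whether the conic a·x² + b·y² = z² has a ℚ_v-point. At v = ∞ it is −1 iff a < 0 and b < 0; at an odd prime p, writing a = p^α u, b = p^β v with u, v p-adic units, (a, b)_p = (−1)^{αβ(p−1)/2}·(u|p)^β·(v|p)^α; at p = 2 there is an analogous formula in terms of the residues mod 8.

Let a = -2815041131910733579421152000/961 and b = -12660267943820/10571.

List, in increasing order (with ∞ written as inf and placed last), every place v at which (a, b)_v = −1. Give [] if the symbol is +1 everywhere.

[11, 41, 47, inf]

Mod squares: a ≡ -2978155, b ≡ -1343147905. Check v ∈ {∞, 2, 5, 7, 11, 13, 19, 23, 29, 31, 41, 47}.
v=∞: -2978155 < 0 and -1343147905 < 0  ⇒  (a,b)_∞ = -1.
v=19: a=19^1·(≡11), b=19^1·(≡13) mod 19; (11|19)=+1, (13|19)=-1; (−1)^{1·1·9}·(+1)^1·(-1)^1 = +1.
v=13: a=13^2·(≡6), b=13^0·(≡5) mod 13; (6|13)=-1, (5|13)=-1; (−1)^{2·0·6}·(-1)^0·(-1)^2 = +1.
v=31: a=31^-2·(≡15), b=31^-2·(≡5) mod 31; (15|31)=-1, (5|31)=+1; (−1)^{-2·-2·15}·(-1)^-2·(+1)^-2 = +1.
v=23: a=23^5·(≡17), b=23^3·(≡18) mod 23; (17|23)=-1, (18|23)=+1; (−1)^{5·3·11}·(-1)^3·(+1)^5 = +1.
v=47: a=47^3·(≡46), b=47^1·(≡20) mod 47; (46|47)=-1, (20|47)=-1; (−1)^{3·1·23}·(-1)^1·(-1)^3 = -1.
v=11: a=11^0·(≡6), b=11^-1·(≡5) mod 11; (6|11)=-1, (5|11)=+1; (−1)^{0·-1·5}·(-1)^-1·(+1)^0 = -1.
v=2: v_2(a)=8, v_2(b)=2; units ≡ 5, 7 (mod 8); ε·ε+αω+βω = 0·1+8·0+2·1 ≡ 0  ⇒  (a,b)_2 = +1.
v=41: a=41^2·(≡17), b=41^1·(≡8) mod 41; (17|41)=-1, (8|41)=+1; (−1)^{2·1·20}·(-1)^1·(+1)^2 = -1.
v=29: a=29^3·(≡22), b=29^1·(≡9) mod 29; (22|29)=+1, (9|29)=+1; (−1)^{3·1·14}·(+1)^1·(+1)^3 = +1.
v=5: a=5^3·(≡4), b=5^1·(≡1) mod 5; (4|5)=+1, (1|5)=+1; (−1)^{3·1·2}·(+1)^1·(+1)^3 = +1.
v=7: a=7^0·(≡2), b=7^2·(≡3) mod 7; (2|7)=+1, (3|7)=-1; (−1)^{0·2·3}·(+1)^2·(-1)^0 = +1.
(-2978155, -1343147905 / ℚ) ramifies at {11, 41, 47, ∞}: a division algebra.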